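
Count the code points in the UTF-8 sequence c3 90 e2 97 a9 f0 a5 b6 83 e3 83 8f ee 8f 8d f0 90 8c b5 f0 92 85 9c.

Byte at offset 0: 0xC3 = 11000011 → 2-byte char (#1). Advance 2.
Byte at offset 2: 0xE2 = 11100010 → 3-byte char (#2). Advance 3.
Byte at offset 5: 0xF0 = 11110000 → 4-byte char (#3). Advance 4.
Byte at offset 9: 0xE3 = 11100011 → 3-byte char (#4). Advance 3.
Byte at offset 12: 0xEE = 11101110 → 3-byte char (#5). Advance 3.
Byte at offset 15: 0xF0 = 11110000 → 4-byte char (#6). Advance 4.
Byte at offset 19: 0xF0 = 11110000 → 4-byte char (#7). Advance 4.
Reached end at offset 23 after 7 code points.

7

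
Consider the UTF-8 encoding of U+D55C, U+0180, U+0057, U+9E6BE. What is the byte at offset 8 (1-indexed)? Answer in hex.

1-indexed offset 8 is 0-indexed offset 7.
U+D55C → 3-byte form ED 95 9C at offsets 0–2.
U+0180 → 2-byte form C6 80 at offsets 3–4.
U+0057 → 1-byte form 57 at offsets 5–5.
U+9E6BE → 4-byte form F2 9E 9A BE at offsets 6–9.
Offset 7 falls in char 4's range; it's byte 2 of F2 9E 9A BE = 0x9E.

0x9E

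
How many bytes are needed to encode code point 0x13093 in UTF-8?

4

U+13093 = 0x13093. UTF-8 uses 1 byte below 0x80, 2 below 0x800, 3 below 0x10000, 4 up to 0x10FFFF. 0x13093 is in U+10000–U+10FFFF → 4 bytes.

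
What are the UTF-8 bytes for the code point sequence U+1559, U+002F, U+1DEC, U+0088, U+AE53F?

E1 95 99 2F E1 B7 AC C2 88 F2 AE 94 BF

U+1559: 3-byte form → E1 95 99.
U+002F: 1-byte form → 2F.
U+1DEC: 3-byte form → E1 B7 AC.
U+0088: 2-byte form → C2 88.
U+AE53F: 4-byte form → F2 AE 94 BF.
Concatenated (13 bytes): E1 95 99 2F E1 B7 AC C2 88 F2 AE 94 BF.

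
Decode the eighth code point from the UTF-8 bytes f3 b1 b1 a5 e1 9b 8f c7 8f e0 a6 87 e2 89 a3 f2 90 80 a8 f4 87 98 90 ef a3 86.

Offset 0: leading byte 0xF3 = 11110011 → 4-byte char #1 = F3 B1 B1 A5.
Offset 4: leading byte 0xE1 = 11100001 → 3-byte char #2 = E1 9B 8F.
Offset 7: leading byte 0xC7 = 11000111 → 2-byte char #3 = C7 8F.
Offset 9: leading byte 0xE0 = 11100000 → 3-byte char #4 = E0 A6 87.
Offset 12: leading byte 0xE2 = 11100010 → 3-byte char #5 = E2 89 A3.
Offset 15: leading byte 0xF2 = 11110010 → 4-byte char #6 = F2 90 80 A8.
Offset 19: leading byte 0xF4 = 11110100 → 4-byte char #7 = F4 87 98 90.
Offset 23: leading byte 0xEF = 11101111 → 3-byte char #8 = EF A3 86.
Leading byte 0xEF = 11101111 matches 1110xxxx → 3-byte sequence.
Byte 1: 0xEF = 11101111, payload 1111 (4 bits).
Byte 2: 0xA3 = 10100011 (10xxxxxx ✓), payload 100011.
Byte 3: 0x86 = 10000110 (10xxxxxx ✓), payload 000110.
Concatenate: 1111100011000110 = 0xF8C6 (16 bits → U+F8C6).

U+F8C6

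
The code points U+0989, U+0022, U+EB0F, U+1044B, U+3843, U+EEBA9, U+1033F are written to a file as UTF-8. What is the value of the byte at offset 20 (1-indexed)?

0x90

1-indexed offset 20 is 0-indexed offset 19.
U+0989 → 3-byte form E0 A6 89 at offsets 0–2.
U+0022 → 1-byte form 22 at offsets 3–3.
U+EB0F → 3-byte form EE AC 8F at offsets 4–6.
U+1044B → 4-byte form F0 90 91 8B at offsets 7–10.
U+3843 → 3-byte form E3 A1 83 at offsets 11–13.
U+EEBA9 → 4-byte form F3 AE AE A9 at offsets 14–17.
U+1033F → 4-byte form F0 90 8C BF at offsets 18–21.
Offset 19 falls in char 7's range; it's byte 2 of F0 90 8C BF = 0x90.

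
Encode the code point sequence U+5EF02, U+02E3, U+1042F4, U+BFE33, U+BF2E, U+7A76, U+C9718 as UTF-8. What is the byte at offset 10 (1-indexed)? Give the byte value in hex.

1-indexed offset 10 is 0-indexed offset 9.
U+5EF02 → 4-byte form F1 9E BC 82 at offsets 0–3.
U+02E3 → 2-byte form CB A3 at offsets 4–5.
U+1042F4 → 4-byte form F4 84 8B B4 at offsets 6–9.
Offset 9 falls in char 3's range; it's byte 4 of F4 84 8B B4 = 0xB4.

0xB4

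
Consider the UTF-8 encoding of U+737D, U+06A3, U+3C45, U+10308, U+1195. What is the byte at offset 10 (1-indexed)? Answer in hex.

1-indexed offset 10 is 0-indexed offset 9.
U+737D → 3-byte form E7 8D BD at offsets 0–2.
U+06A3 → 2-byte form DA A3 at offsets 3–4.
U+3C45 → 3-byte form E3 B1 85 at offsets 5–7.
U+10308 → 4-byte form F0 90 8C 88 at offsets 8–11.
Offset 9 falls in char 4's range; it's byte 2 of F0 90 8C 88 = 0x90.

0x90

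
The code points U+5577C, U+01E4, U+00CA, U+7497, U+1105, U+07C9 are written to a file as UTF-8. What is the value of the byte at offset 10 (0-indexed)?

0x97

U+5577C → 4-byte form F1 95 9D BC at offsets 0–3.
U+01E4 → 2-byte form C7 A4 at offsets 4–5.
U+00CA → 2-byte form C3 8A at offsets 6–7.
U+7497 → 3-byte form E7 92 97 at offsets 8–10.
Offset 10 falls in char 4's range; it's byte 3 of E7 92 97 = 0x97.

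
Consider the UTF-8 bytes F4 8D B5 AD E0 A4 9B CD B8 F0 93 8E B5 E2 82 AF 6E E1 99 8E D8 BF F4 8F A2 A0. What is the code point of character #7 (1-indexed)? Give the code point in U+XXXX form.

U+164E

Offset 0: leading byte 0xF4 = 11110100 → 4-byte char #1 = F4 8D B5 AD.
Offset 4: leading byte 0xE0 = 11100000 → 3-byte char #2 = E0 A4 9B.
Offset 7: leading byte 0xCD = 11001101 → 2-byte char #3 = CD B8.
Offset 9: leading byte 0xF0 = 11110000 → 4-byte char #4 = F0 93 8E B5.
Offset 13: leading byte 0xE2 = 11100010 → 3-byte char #5 = E2 82 AF.
Offset 16: leading byte 0x6E = 01101110 → 1-byte char #6 = 6E.
Offset 17: leading byte 0xE1 = 11100001 → 3-byte char #7 = E1 99 8E.
Leading byte 0xE1 = 11100001 matches 1110xxxx → 3-byte sequence.
Byte 1: 0xE1 = 11100001, payload 0001 (4 bits).
Byte 2: 0x99 = 10011001 (10xxxxxx ✓), payload 011001.
Byte 3: 0x8E = 10001110 (10xxxxxx ✓), payload 001110.
Concatenate: 0001011001001110 = 0x164E (16 bits → U+164E).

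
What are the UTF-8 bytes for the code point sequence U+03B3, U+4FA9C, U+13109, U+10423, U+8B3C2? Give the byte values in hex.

CE B3 F1 8F AA 9C F0 93 84 89 F0 90 90 A3 F2 8B 8F 82

U+03B3: 2-byte form → CE B3.
U+4FA9C: 4-byte form → F1 8F AA 9C.
U+13109: 4-byte form → F0 93 84 89.
U+10423: 4-byte form → F0 90 90 A3.
U+8B3C2: 4-byte form → F2 8B 8F 82.
Concatenated (18 bytes): CE B3 F1 8F AA 9C F0 93 84 89 F0 90 90 A3 F2 8B 8F 82.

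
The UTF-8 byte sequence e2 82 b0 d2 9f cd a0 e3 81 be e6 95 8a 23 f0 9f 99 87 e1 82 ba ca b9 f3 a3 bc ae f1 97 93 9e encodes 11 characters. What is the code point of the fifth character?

Offset 0: leading byte 0xE2 = 11100010 → 3-byte char #1 = E2 82 B0.
Offset 3: leading byte 0xD2 = 11010010 → 2-byte char #2 = D2 9F.
Offset 5: leading byte 0xCD = 11001101 → 2-byte char #3 = CD A0.
Offset 7: leading byte 0xE3 = 11100011 → 3-byte char #4 = E3 81 BE.
Offset 10: leading byte 0xE6 = 11100110 → 3-byte char #5 = E6 95 8A.
Leading byte 0xE6 = 11100110 matches 1110xxxx → 3-byte sequence.
Byte 1: 0xE6 = 11100110, payload 0110 (4 bits).
Byte 2: 0x95 = 10010101 (10xxxxxx ✓), payload 010101.
Byte 3: 0x8A = 10001010 (10xxxxxx ✓), payload 001010.
Concatenate: 0110010101001010 = 0x654A (16 bits → U+654A).

U+654A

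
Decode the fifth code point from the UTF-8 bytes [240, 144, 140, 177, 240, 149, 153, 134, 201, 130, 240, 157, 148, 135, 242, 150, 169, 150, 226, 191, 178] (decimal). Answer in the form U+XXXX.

U+96A56

Offset 0: leading byte 0xF0 = 11110000 → 4-byte char #1 = F0 90 8C B1.
Offset 4: leading byte 0xF0 = 11110000 → 4-byte char #2 = F0 95 99 86.
Offset 8: leading byte 0xC9 = 11001001 → 2-byte char #3 = C9 82.
Offset 10: leading byte 0xF0 = 11110000 → 4-byte char #4 = F0 9D 94 87.
Offset 14: leading byte 0xF2 = 11110010 → 4-byte char #5 = F2 96 A9 96.
Leading byte 0xF2 = 11110010 matches 11110xxx → 4-byte sequence.
Byte 1: 0xF2 = 11110010, payload 010 (3 bits).
Byte 2: 0x96 = 10010110 (10xxxxxx ✓), payload 010110.
Byte 3: 0xA9 = 10101001 (10xxxxxx ✓), payload 101001.
Byte 4: 0x96 = 10010110 (10xxxxxx ✓), payload 010110.
Concatenate: 010010110101001010110 = 0x96A56 (21 bits → U+96A56).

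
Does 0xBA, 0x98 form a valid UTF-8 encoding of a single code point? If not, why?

Byte 0xBA = 10111010 has the form 10xxxxxx — a continuation byte — but there is no preceding leading byte.

invalid (continuation byte with no leading byte)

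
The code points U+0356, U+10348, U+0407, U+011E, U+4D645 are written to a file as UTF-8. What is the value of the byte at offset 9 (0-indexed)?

0x9E

U+0356 → 2-byte form CD 96 at offsets 0–1.
U+10348 → 4-byte form F0 90 8D 88 at offsets 2–5.
U+0407 → 2-byte form D0 87 at offsets 6–7.
U+011E → 2-byte form C4 9E at offsets 8–9.
Offset 9 falls in char 4's range; it's byte 2 of C4 9E = 0x9E.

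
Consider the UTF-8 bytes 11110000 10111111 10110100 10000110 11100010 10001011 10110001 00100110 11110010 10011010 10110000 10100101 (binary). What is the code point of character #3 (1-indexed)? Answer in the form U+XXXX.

U+0026

Offset 0: leading byte 0xF0 = 11110000 → 4-byte char #1 = F0 BF B4 86.
Offset 4: leading byte 0xE2 = 11100010 → 3-byte char #2 = E2 8B B1.
Offset 7: leading byte 0x26 = 00100110 → 1-byte char #3 = 26.
Leading byte 0x26 = 00100110 matches 0xxxxxxx → 1-byte sequence.
Byte 1: 0x26 = 00100110, payload 0100110 (7 bits).
Concatenate: 0100110 = 0x26 (7 bits → U+0026).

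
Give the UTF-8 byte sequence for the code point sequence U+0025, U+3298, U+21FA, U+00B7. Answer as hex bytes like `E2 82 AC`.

U+0025: 1-byte form → 25.
U+3298: 3-byte form → E3 8A 98.
U+21FA: 3-byte form → E2 87 BA.
U+00B7: 2-byte form → C2 B7.
Concatenated (9 bytes): 25 E3 8A 98 E2 87 BA C2 B7.

25 E3 8A 98 E2 87 BA C2 B7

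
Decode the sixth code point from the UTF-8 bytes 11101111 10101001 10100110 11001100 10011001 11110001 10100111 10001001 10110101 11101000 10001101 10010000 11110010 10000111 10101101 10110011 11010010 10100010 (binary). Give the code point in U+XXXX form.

U+04A2

Offset 0: leading byte 0xEF = 11101111 → 3-byte char #1 = EF A9 A6.
Offset 3: leading byte 0xCC = 11001100 → 2-byte char #2 = CC 99.
Offset 5: leading byte 0xF1 = 11110001 → 4-byte char #3 = F1 A7 89 B5.
Offset 9: leading byte 0xE8 = 11101000 → 3-byte char #4 = E8 8D 90.
Offset 12: leading byte 0xF2 = 11110010 → 4-byte char #5 = F2 87 AD B3.
Offset 16: leading byte 0xD2 = 11010010 → 2-byte char #6 = D2 A2.
Leading byte 0xD2 = 11010010 matches 110xxxxx → 2-byte sequence.
Byte 1: 0xD2 = 11010010, payload 10010 (5 bits).
Byte 2: 0xA2 = 10100010 (10xxxxxx ✓), payload 100010.
Concatenate: 10010100010 = 0x4A2 (11 bits → U+04A2).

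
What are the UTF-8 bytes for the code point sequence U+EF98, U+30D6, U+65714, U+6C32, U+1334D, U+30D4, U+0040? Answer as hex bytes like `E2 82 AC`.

EE BE 98 E3 83 96 F1 A5 9C 94 E6 B0 B2 F0 93 8D 8D E3 83 94 40

U+EF98: 3-byte form → EE BE 98.
U+30D6: 3-byte form → E3 83 96.
U+65714: 4-byte form → F1 A5 9C 94.
U+6C32: 3-byte form → E6 B0 B2.
U+1334D: 4-byte form → F0 93 8D 8D.
U+30D4: 3-byte form → E3 83 94.
U+0040: 1-byte form → 40.
Concatenated (21 bytes): EE BE 98 E3 83 96 F1 A5 9C 94 E6 B0 B2 F0 93 8D 8D E3 83 94 40.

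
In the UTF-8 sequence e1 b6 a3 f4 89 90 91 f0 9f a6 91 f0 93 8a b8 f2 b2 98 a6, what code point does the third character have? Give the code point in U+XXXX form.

U+1F991

Offset 0: leading byte 0xE1 = 11100001 → 3-byte char #1 = E1 B6 A3.
Offset 3: leading byte 0xF4 = 11110100 → 4-byte char #2 = F4 89 90 91.
Offset 7: leading byte 0xF0 = 11110000 → 4-byte char #3 = F0 9F A6 91.
Leading byte 0xF0 = 11110000 matches 11110xxx → 4-byte sequence.
Byte 1: 0xF0 = 11110000, payload 000 (3 bits).
Byte 2: 0x9F = 10011111 (10xxxxxx ✓), payload 011111.
Byte 3: 0xA6 = 10100110 (10xxxxxx ✓), payload 100110.
Byte 4: 0x91 = 10010001 (10xxxxxx ✓), payload 010001.
Concatenate: 000011111100110010001 = 0x1F991 (21 bits → U+1F991).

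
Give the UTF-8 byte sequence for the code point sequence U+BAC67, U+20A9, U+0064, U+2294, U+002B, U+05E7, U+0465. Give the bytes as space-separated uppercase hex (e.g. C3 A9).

U+BAC67: 4-byte form → F2 BA B1 A7.
U+20A9: 3-byte form → E2 82 A9.
U+0064: 1-byte form → 64.
U+2294: 3-byte form → E2 8A 94.
U+002B: 1-byte form → 2B.
U+05E7: 2-byte form → D7 A7.
U+0465: 2-byte form → D1 A5.
Concatenated (16 bytes): F2 BA B1 A7 E2 82 A9 64 E2 8A 94 2B D7 A7 D1 A5.

F2 BA B1 A7 E2 82 A9 64 E2 8A 94 2B D7 A7 D1 A5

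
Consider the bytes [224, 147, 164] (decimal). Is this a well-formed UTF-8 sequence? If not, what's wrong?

invalid (overlong encoding)

Leading byte 0xE0 = 11100000 → 3-byte form.
Continuation bytes all match 10xxxxxx. Payload decodes to 0x4E4.
But 0x4E4 < 0x800, the minimum for a 3-byte sequence — this is an overlong encoding.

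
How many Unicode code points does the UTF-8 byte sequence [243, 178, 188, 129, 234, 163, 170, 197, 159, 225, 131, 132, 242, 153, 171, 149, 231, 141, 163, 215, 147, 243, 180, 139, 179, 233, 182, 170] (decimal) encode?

Byte at offset 0: 0xF3 = 11110011 → 4-byte char (#1). Advance 4.
Byte at offset 4: 0xEA = 11101010 → 3-byte char (#2). Advance 3.
Byte at offset 7: 0xC5 = 11000101 → 2-byte char (#3). Advance 2.
Byte at offset 9: 0xE1 = 11100001 → 3-byte char (#4). Advance 3.
Byte at offset 12: 0xF2 = 11110010 → 4-byte char (#5). Advance 4.
Byte at offset 16: 0xE7 = 11100111 → 3-byte char (#6). Advance 3.
Byte at offset 19: 0xD7 = 11010111 → 2-byte char (#7). Advance 2.
Byte at offset 21: 0xF3 = 11110011 → 4-byte char (#8). Advance 4.
Byte at offset 25: 0xE9 = 11101001 → 3-byte char (#9). Advance 3.
Reached end at offset 28 after 9 code points.

9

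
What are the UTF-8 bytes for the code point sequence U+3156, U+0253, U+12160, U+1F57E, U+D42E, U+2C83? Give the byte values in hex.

E3 85 96 C9 93 F0 92 85 A0 F0 9F 95 BE ED 90 AE E2 B2 83

U+3156: 3-byte form → E3 85 96.
U+0253: 2-byte form → C9 93.
U+12160: 4-byte form → F0 92 85 A0.
U+1F57E: 4-byte form → F0 9F 95 BE.
U+D42E: 3-byte form → ED 90 AE.
U+2C83: 3-byte form → E2 B2 83.
Concatenated (19 bytes): E3 85 96 C9 93 F0 92 85 A0 F0 9F 95 BE ED 90 AE E2 B2 83.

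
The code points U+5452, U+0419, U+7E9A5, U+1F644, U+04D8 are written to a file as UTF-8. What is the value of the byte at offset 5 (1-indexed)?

1-indexed offset 5 is 0-indexed offset 4.
U+5452 → 3-byte form E5 91 92 at offsets 0–2.
U+0419 → 2-byte form D0 99 at offsets 3–4.
Offset 4 falls in char 2's range; it's byte 2 of D0 99 = 0x99.

0x99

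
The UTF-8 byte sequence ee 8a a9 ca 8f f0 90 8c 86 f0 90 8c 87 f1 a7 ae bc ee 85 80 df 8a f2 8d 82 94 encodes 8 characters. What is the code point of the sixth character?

U+E140

Offset 0: leading byte 0xEE = 11101110 → 3-byte char #1 = EE 8A A9.
Offset 3: leading byte 0xCA = 11001010 → 2-byte char #2 = CA 8F.
Offset 5: leading byte 0xF0 = 11110000 → 4-byte char #3 = F0 90 8C 86.
Offset 9: leading byte 0xF0 = 11110000 → 4-byte char #4 = F0 90 8C 87.
Offset 13: leading byte 0xF1 = 11110001 → 4-byte char #5 = F1 A7 AE BC.
Offset 17: leading byte 0xEE = 11101110 → 3-byte char #6 = EE 85 80.
Leading byte 0xEE = 11101110 matches 1110xxxx → 3-byte sequence.
Byte 1: 0xEE = 11101110, payload 1110 (4 bits).
Byte 2: 0x85 = 10000101 (10xxxxxx ✓), payload 000101.
Byte 3: 0x80 = 10000000 (10xxxxxx ✓), payload 000000.
Concatenate: 1110000101000000 = 0xE140 (16 bits → U+E140).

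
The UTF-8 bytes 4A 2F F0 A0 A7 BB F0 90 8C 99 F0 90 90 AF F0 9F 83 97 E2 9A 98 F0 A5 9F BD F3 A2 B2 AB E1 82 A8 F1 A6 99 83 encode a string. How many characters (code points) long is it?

Byte at offset 0: 0x4A = 01001010 → 1-byte char (#1). Advance 1.
Byte at offset 1: 0x2F = 00101111 → 1-byte char (#2). Advance 1.
Byte at offset 2: 0xF0 = 11110000 → 4-byte char (#3). Advance 4.
Byte at offset 6: 0xF0 = 11110000 → 4-byte char (#4). Advance 4.
Byte at offset 10: 0xF0 = 11110000 → 4-byte char (#5). Advance 4.
Byte at offset 14: 0xF0 = 11110000 → 4-byte char (#6). Advance 4.
Byte at offset 18: 0xE2 = 11100010 → 3-byte char (#7). Advance 3.
Byte at offset 21: 0xF0 = 11110000 → 4-byte char (#8). Advance 4.
Byte at offset 25: 0xF3 = 11110011 → 4-byte char (#9). Advance 4.
Byte at offset 29: 0xE1 = 11100001 → 3-byte char (#10). Advance 3.
Byte at offset 32: 0xF1 = 11110001 → 4-byte char (#11). Advance 4.
Reached end at offset 36 after 11 code points.

11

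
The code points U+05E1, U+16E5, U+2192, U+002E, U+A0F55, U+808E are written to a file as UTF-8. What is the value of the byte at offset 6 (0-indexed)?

U+05E1 → 2-byte form D7 A1 at offsets 0–1.
U+16E5 → 3-byte form E1 9B A5 at offsets 2–4.
U+2192 → 3-byte form E2 86 92 at offsets 5–7.
Offset 6 falls in char 3's range; it's byte 2 of E2 86 92 = 0x86.

0x86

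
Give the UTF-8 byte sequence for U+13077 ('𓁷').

F0 93 81 B7

U+13077 = 0x13077 = 77943 decimal. In range U+10000–U+10FFFF → 4-byte form: 11110xxx 10xxxxxx 10xxxxxx 10xxxxxx.
Binary (21 bits): 000010011000001110111.
Split 3+6+6+6: 000 | 010011 | 000001 | 110111.
Byte 1: 11110000 = 0xF0.
Byte 2: 10010011 = 0x93.
Byte 3: 10000001 = 0x81.
Byte 4: 10110111 = 0xB7.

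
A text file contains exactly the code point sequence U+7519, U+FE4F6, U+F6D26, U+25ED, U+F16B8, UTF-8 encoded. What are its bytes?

U+7519: 3-byte form → E7 94 99.
U+FE4F6: 4-byte form → F3 BE 93 B6.
U+F6D26: 4-byte form → F3 B6 B4 A6.
U+25ED: 3-byte form → E2 97 AD.
U+F16B8: 4-byte form → F3 B1 9A B8.
Concatenated (18 bytes): E7 94 99 F3 BE 93 B6 F3 B6 B4 A6 E2 97 AD F3 B1 9A B8.

E7 94 99 F3 BE 93 B6 F3 B6 B4 A6 E2 97 AD F3 B1 9A B8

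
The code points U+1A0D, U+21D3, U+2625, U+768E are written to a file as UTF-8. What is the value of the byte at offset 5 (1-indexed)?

1-indexed offset 5 is 0-indexed offset 4.
U+1A0D → 3-byte form E1 A8 8D at offsets 0–2.
U+21D3 → 3-byte form E2 87 93 at offsets 3–5.
Offset 4 falls in char 2's range; it's byte 2 of E2 87 93 = 0x87.

0x87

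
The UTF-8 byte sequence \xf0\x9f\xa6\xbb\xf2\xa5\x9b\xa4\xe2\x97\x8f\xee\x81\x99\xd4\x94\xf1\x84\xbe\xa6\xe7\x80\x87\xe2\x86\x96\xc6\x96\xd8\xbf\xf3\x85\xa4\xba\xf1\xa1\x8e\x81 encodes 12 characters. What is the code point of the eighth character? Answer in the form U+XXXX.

Offset 0: leading byte 0xF0 = 11110000 → 4-byte char #1 = F0 9F A6 BB.
Offset 4: leading byte 0xF2 = 11110010 → 4-byte char #2 = F2 A5 9B A4.
Offset 8: leading byte 0xE2 = 11100010 → 3-byte char #3 = E2 97 8F.
Offset 11: leading byte 0xEE = 11101110 → 3-byte char #4 = EE 81 99.
Offset 14: leading byte 0xD4 = 11010100 → 2-byte char #5 = D4 94.
Offset 16: leading byte 0xF1 = 11110001 → 4-byte char #6 = F1 84 BE A6.
Offset 20: leading byte 0xE7 = 11100111 → 3-byte char #7 = E7 80 87.
Offset 23: leading byte 0xE2 = 11100010 → 3-byte char #8 = E2 86 96.
Leading byte 0xE2 = 11100010 matches 1110xxxx → 3-byte sequence.
Byte 1: 0xE2 = 11100010, payload 0010 (4 bits).
Byte 2: 0x86 = 10000110 (10xxxxxx ✓), payload 000110.
Byte 3: 0x96 = 10010110 (10xxxxxx ✓), payload 010110.
Concatenate: 0010000110010110 = 0x2196 (16 bits → U+2196).

U+2196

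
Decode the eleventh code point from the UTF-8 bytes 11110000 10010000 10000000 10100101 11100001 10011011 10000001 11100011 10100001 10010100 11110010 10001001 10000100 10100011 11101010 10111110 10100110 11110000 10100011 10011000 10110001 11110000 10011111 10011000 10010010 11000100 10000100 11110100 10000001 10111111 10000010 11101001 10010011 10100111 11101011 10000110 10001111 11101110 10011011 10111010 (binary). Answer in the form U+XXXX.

Offset 0: leading byte 0xF0 = 11110000 → 4-byte char #1 = F0 90 80 A5.
Offset 4: leading byte 0xE1 = 11100001 → 3-byte char #2 = E1 9B 81.
Offset 7: leading byte 0xE3 = 11100011 → 3-byte char #3 = E3 A1 94.
Offset 10: leading byte 0xF2 = 11110010 → 4-byte char #4 = F2 89 84 A3.
Offset 14: leading byte 0xEA = 11101010 → 3-byte char #5 = EA BE A6.
Offset 17: leading byte 0xF0 = 11110000 → 4-byte char #6 = F0 A3 98 B1.
Offset 21: leading byte 0xF0 = 11110000 → 4-byte char #7 = F0 9F 98 92.
Offset 25: leading byte 0xC4 = 11000100 → 2-byte char #8 = C4 84.
Offset 27: leading byte 0xF4 = 11110100 → 4-byte char #9 = F4 81 BF 82.
Offset 31: leading byte 0xE9 = 11101001 → 3-byte char #10 = E9 93 A7.
Offset 34: leading byte 0xEB = 11101011 → 3-byte char #11 = EB 86 8F.
Leading byte 0xEB = 11101011 matches 1110xxxx → 3-byte sequence.
Byte 1: 0xEB = 11101011, payload 1011 (4 bits).
Byte 2: 0x86 = 10000110 (10xxxxxx ✓), payload 000110.
Byte 3: 0x8F = 10001111 (10xxxxxx ✓), payload 001111.
Concatenate: 1011000110001111 = 0xB18F (16 bits → U+B18F).

U+B18F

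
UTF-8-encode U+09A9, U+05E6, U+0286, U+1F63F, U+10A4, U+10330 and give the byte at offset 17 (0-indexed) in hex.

U+09A9 → 3-byte form E0 A6 A9 at offsets 0–2.
U+05E6 → 2-byte form D7 A6 at offsets 3–4.
U+0286 → 2-byte form CA 86 at offsets 5–6.
U+1F63F → 4-byte form F0 9F 98 BF at offsets 7–10.
U+10A4 → 3-byte form E1 82 A4 at offsets 11–13.
U+10330 → 4-byte form F0 90 8C B0 at offsets 14–17.
Offset 17 falls in char 6's range; it's byte 4 of F0 90 8C B0 = 0xB0.

0xB0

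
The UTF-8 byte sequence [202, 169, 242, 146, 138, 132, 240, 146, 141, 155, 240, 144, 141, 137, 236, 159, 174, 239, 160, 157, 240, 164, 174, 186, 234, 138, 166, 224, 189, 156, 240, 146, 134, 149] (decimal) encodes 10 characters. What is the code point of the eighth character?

U+A2A6

Offset 0: leading byte 0xCA = 11001010 → 2-byte char #1 = CA A9.
Offset 2: leading byte 0xF2 = 11110010 → 4-byte char #2 = F2 92 8A 84.
Offset 6: leading byte 0xF0 = 11110000 → 4-byte char #3 = F0 92 8D 9B.
Offset 10: leading byte 0xF0 = 11110000 → 4-byte char #4 = F0 90 8D 89.
Offset 14: leading byte 0xEC = 11101100 → 3-byte char #5 = EC 9F AE.
Offset 17: leading byte 0xEF = 11101111 → 3-byte char #6 = EF A0 9D.
Offset 20: leading byte 0xF0 = 11110000 → 4-byte char #7 = F0 A4 AE BA.
Offset 24: leading byte 0xEA = 11101010 → 3-byte char #8 = EA 8A A6.
Leading byte 0xEA = 11101010 matches 1110xxxx → 3-byte sequence.
Byte 1: 0xEA = 11101010, payload 1010 (4 bits).
Byte 2: 0x8A = 10001010 (10xxxxxx ✓), payload 001010.
Byte 3: 0xA6 = 10100110 (10xxxxxx ✓), payload 100110.
Concatenate: 1010001010100110 = 0xA2A6 (16 bits → U+A2A6).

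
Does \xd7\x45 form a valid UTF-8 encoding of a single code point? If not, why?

invalid (non-continuation byte where continuation expected)

Leading byte 0xD7 = 11010111 → 2-byte form.
Byte 2 is 0x45 = 01000101, which is not 10xxxxxx — expected a continuation byte.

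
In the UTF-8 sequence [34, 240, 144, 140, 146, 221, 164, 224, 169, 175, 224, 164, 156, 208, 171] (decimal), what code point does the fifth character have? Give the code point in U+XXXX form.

U+091C

Offset 0: leading byte 0x22 = 00100010 → 1-byte char #1 = 22.
Offset 1: leading byte 0xF0 = 11110000 → 4-byte char #2 = F0 90 8C 92.
Offset 5: leading byte 0xDD = 11011101 → 2-byte char #3 = DD A4.
Offset 7: leading byte 0xE0 = 11100000 → 3-byte char #4 = E0 A9 AF.
Offset 10: leading byte 0xE0 = 11100000 → 3-byte char #5 = E0 A4 9C.
Leading byte 0xE0 = 11100000 matches 1110xxxx → 3-byte sequence.
Byte 1: 0xE0 = 11100000, payload 0000 (4 bits).
Byte 2: 0xA4 = 10100100 (10xxxxxx ✓), payload 100100.
Byte 3: 0x9C = 10011100 (10xxxxxx ✓), payload 011100.
Concatenate: 0000100100011100 = 0x91C (16 bits → U+091C).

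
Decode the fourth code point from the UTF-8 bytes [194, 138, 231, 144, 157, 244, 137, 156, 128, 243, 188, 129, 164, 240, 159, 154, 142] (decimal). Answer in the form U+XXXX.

Offset 0: leading byte 0xC2 = 11000010 → 2-byte char #1 = C2 8A.
Offset 2: leading byte 0xE7 = 11100111 → 3-byte char #2 = E7 90 9D.
Offset 5: leading byte 0xF4 = 11110100 → 4-byte char #3 = F4 89 9C 80.
Offset 9: leading byte 0xF3 = 11110011 → 4-byte char #4 = F3 BC 81 A4.
Leading byte 0xF3 = 11110011 matches 11110xxx → 4-byte sequence.
Byte 1: 0xF3 = 11110011, payload 011 (3 bits).
Byte 2: 0xBC = 10111100 (10xxxxxx ✓), payload 111100.
Byte 3: 0x81 = 10000001 (10xxxxxx ✓), payload 000001.
Byte 4: 0xA4 = 10100100 (10xxxxxx ✓), payload 100100.
Concatenate: 011111100000001100100 = 0xFC064 (21 bits → U+FC064).

U+FC064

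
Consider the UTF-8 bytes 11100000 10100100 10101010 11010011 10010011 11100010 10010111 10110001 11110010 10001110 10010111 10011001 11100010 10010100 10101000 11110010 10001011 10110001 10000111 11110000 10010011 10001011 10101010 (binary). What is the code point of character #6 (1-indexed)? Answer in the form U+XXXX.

U+8BC47

Offset 0: leading byte 0xE0 = 11100000 → 3-byte char #1 = E0 A4 AA.
Offset 3: leading byte 0xD3 = 11010011 → 2-byte char #2 = D3 93.
Offset 5: leading byte 0xE2 = 11100010 → 3-byte char #3 = E2 97 B1.
Offset 8: leading byte 0xF2 = 11110010 → 4-byte char #4 = F2 8E 97 99.
Offset 12: leading byte 0xE2 = 11100010 → 3-byte char #5 = E2 94 A8.
Offset 15: leading byte 0xF2 = 11110010 → 4-byte char #6 = F2 8B B1 87.
Leading byte 0xF2 = 11110010 matches 11110xxx → 4-byte sequence.
Byte 1: 0xF2 = 11110010, payload 010 (3 bits).
Byte 2: 0x8B = 10001011 (10xxxxxx ✓), payload 001011.
Byte 3: 0xB1 = 10110001 (10xxxxxx ✓), payload 110001.
Byte 4: 0x87 = 10000111 (10xxxxxx ✓), payload 000111.
Concatenate: 010001011110001000111 = 0x8BC47 (21 bits → U+8BC47).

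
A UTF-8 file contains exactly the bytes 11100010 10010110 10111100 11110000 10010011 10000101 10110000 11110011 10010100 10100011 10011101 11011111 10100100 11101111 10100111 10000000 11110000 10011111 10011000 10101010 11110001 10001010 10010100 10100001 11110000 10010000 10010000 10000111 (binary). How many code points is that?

Byte at offset 0: 0xE2 = 11100010 → 3-byte char (#1). Advance 3.
Byte at offset 3: 0xF0 = 11110000 → 4-byte char (#2). Advance 4.
Byte at offset 7: 0xF3 = 11110011 → 4-byte char (#3). Advance 4.
Byte at offset 11: 0xDF = 11011111 → 2-byte char (#4). Advance 2.
Byte at offset 13: 0xEF = 11101111 → 3-byte char (#5). Advance 3.
Byte at offset 16: 0xF0 = 11110000 → 4-byte char (#6). Advance 4.
Byte at offset 20: 0xF1 = 11110001 → 4-byte char (#7). Advance 4.
Byte at offset 24: 0xF0 = 11110000 → 4-byte char (#8). Advance 4.
Reached end at offset 28 after 8 code points.

8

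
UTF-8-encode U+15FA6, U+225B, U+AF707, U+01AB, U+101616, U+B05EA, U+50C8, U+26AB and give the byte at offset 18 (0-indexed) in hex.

U+15FA6 → 4-byte form F0 95 BE A6 at offsets 0–3.
U+225B → 3-byte form E2 89 9B at offsets 4–6.
U+AF707 → 4-byte form F2 AF 9C 87 at offsets 7–10.
U+01AB → 2-byte form C6 AB at offsets 11–12.
U+101616 → 4-byte form F4 81 98 96 at offsets 13–16.
U+B05EA → 4-byte form F2 B0 97 AA at offsets 17–20.
Offset 18 falls in char 6's range; it's byte 2 of F2 B0 97 AA = 0xB0.

0xB0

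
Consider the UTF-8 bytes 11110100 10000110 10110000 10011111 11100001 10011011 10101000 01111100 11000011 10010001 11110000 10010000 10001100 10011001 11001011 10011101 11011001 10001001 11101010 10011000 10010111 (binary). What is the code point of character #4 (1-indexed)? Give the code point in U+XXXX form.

U+00D1

Offset 0: leading byte 0xF4 = 11110100 → 4-byte char #1 = F4 86 B0 9F.
Offset 4: leading byte 0xE1 = 11100001 → 3-byte char #2 = E1 9B A8.
Offset 7: leading byte 0x7C = 01111100 → 1-byte char #3 = 7C.
Offset 8: leading byte 0xC3 = 11000011 → 2-byte char #4 = C3 91.
Leading byte 0xC3 = 11000011 matches 110xxxxx → 2-byte sequence.
Byte 1: 0xC3 = 11000011, payload 00011 (5 bits).
Byte 2: 0x91 = 10010001 (10xxxxxx ✓), payload 010001.
Concatenate: 00011010001 = 0xD1 (11 bits → U+00D1).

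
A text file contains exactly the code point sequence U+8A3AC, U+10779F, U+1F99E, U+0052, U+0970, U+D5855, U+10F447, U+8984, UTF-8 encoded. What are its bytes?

F2 8A 8E AC F4 87 9E 9F F0 9F A6 9E 52 E0 A5 B0 F3 95 A1 95 F4 8F 91 87 E8 A6 84

U+8A3AC: 4-byte form → F2 8A 8E AC.
U+10779F: 4-byte form → F4 87 9E 9F.
U+1F99E: 4-byte form → F0 9F A6 9E.
U+0052: 1-byte form → 52.
U+0970: 3-byte form → E0 A5 B0.
U+D5855: 4-byte form → F3 95 A1 95.
U+10F447: 4-byte form → F4 8F 91 87.
U+8984: 3-byte form → E8 A6 84.
Concatenated (27 bytes): F2 8A 8E AC F4 87 9E 9F F0 9F A6 9E 52 E0 A5 B0 F3 95 A1 95 F4 8F 91 87 E8 A6 84.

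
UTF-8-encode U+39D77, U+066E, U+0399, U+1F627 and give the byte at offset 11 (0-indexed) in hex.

0xA7

U+39D77 → 4-byte form F0 B9 B5 B7 at offsets 0–3.
U+066E → 2-byte form D9 AE at offsets 4–5.
U+0399 → 2-byte form CE 99 at offsets 6–7.
U+1F627 → 4-byte form F0 9F 98 A7 at offsets 8–11.
Offset 11 falls in char 4's range; it's byte 4 of F0 9F 98 A7 = 0xA7.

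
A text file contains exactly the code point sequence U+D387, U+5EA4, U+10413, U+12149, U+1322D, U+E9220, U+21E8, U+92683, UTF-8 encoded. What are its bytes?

ED 8E 87 E5 BA A4 F0 90 90 93 F0 92 85 89 F0 93 88 AD F3 A9 88 A0 E2 87 A8 F2 92 9A 83

U+D387: 3-byte form → ED 8E 87.
U+5EA4: 3-byte form → E5 BA A4.
U+10413: 4-byte form → F0 90 90 93.
U+12149: 4-byte form → F0 92 85 89.
U+1322D: 4-byte form → F0 93 88 AD.
U+E9220: 4-byte form → F3 A9 88 A0.
U+21E8: 3-byte form → E2 87 A8.
U+92683: 4-byte form → F2 92 9A 83.
Concatenated (29 bytes): ED 8E 87 E5 BA A4 F0 90 90 93 F0 92 85 89 F0 93 88 AD F3 A9 88 A0 E2 87 A8 F2 92 9A 83.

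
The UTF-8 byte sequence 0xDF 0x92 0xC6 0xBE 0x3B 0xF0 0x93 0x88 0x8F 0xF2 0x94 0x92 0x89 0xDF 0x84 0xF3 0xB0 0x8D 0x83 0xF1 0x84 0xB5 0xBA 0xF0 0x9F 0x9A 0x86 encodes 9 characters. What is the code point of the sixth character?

Offset 0: leading byte 0xDF = 11011111 → 2-byte char #1 = DF 92.
Offset 2: leading byte 0xC6 = 11000110 → 2-byte char #2 = C6 BE.
Offset 4: leading byte 0x3B = 00111011 → 1-byte char #3 = 3B.
Offset 5: leading byte 0xF0 = 11110000 → 4-byte char #4 = F0 93 88 8F.
Offset 9: leading byte 0xF2 = 11110010 → 4-byte char #5 = F2 94 92 89.
Offset 13: leading byte 0xDF = 11011111 → 2-byte char #6 = DF 84.
Leading byte 0xDF = 11011111 matches 110xxxxx → 2-byte sequence.
Byte 1: 0xDF = 11011111, payload 11111 (5 bits).
Byte 2: 0x84 = 10000100 (10xxxxxx ✓), payload 000100.
Concatenate: 11111000100 = 0x7C4 (11 bits → U+07C4).

U+07C4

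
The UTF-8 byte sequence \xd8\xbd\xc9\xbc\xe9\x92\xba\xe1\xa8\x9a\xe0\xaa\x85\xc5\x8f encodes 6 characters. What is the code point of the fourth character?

Offset 0: leading byte 0xD8 = 11011000 → 2-byte char #1 = D8 BD.
Offset 2: leading byte 0xC9 = 11001001 → 2-byte char #2 = C9 BC.
Offset 4: leading byte 0xE9 = 11101001 → 3-byte char #3 = E9 92 BA.
Offset 7: leading byte 0xE1 = 11100001 → 3-byte char #4 = E1 A8 9A.
Leading byte 0xE1 = 11100001 matches 1110xxxx → 3-byte sequence.
Byte 1: 0xE1 = 11100001, payload 0001 (4 bits).
Byte 2: 0xA8 = 10101000 (10xxxxxx ✓), payload 101000.
Byte 3: 0x9A = 10011010 (10xxxxxx ✓), payload 011010.
Concatenate: 0001101000011010 = 0x1A1A (16 bits → U+1A1A).

U+1A1A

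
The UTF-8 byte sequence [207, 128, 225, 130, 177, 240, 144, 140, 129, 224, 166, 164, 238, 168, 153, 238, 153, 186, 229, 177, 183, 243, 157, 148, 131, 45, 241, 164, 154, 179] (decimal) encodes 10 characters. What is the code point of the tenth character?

Offset 0: leading byte 0xCF = 11001111 → 2-byte char #1 = CF 80.
Offset 2: leading byte 0xE1 = 11100001 → 3-byte char #2 = E1 82 B1.
Offset 5: leading byte 0xF0 = 11110000 → 4-byte char #3 = F0 90 8C 81.
Offset 9: leading byte 0xE0 = 11100000 → 3-byte char #4 = E0 A6 A4.
Offset 12: leading byte 0xEE = 11101110 → 3-byte char #5 = EE A8 99.
Offset 15: leading byte 0xEE = 11101110 → 3-byte char #6 = EE 99 BA.
Offset 18: leading byte 0xE5 = 11100101 → 3-byte char #7 = E5 B1 B7.
Offset 21: leading byte 0xF3 = 11110011 → 4-byte char #8 = F3 9D 94 83.
Offset 25: leading byte 0x2D = 00101101 → 1-byte char #9 = 2D.
Offset 26: leading byte 0xF1 = 11110001 → 4-byte char #10 = F1 A4 9A B3.
Leading byte 0xF1 = 11110001 matches 11110xxx → 4-byte sequence.
Byte 1: 0xF1 = 11110001, payload 001 (3 bits).
Byte 2: 0xA4 = 10100100 (10xxxxxx ✓), payload 100100.
Byte 3: 0x9A = 10011010 (10xxxxxx ✓), payload 011010.
Byte 4: 0xB3 = 10110011 (10xxxxxx ✓), payload 110011.
Concatenate: 001100100011010110011 = 0x646B3 (21 bits → U+646B3).

U+646B3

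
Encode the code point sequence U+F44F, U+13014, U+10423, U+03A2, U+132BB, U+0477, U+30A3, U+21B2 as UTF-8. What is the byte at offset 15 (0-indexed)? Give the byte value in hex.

0x8A

U+F44F → 3-byte form EF 91 8F at offsets 0–2.
U+13014 → 4-byte form F0 93 80 94 at offsets 3–6.
U+10423 → 4-byte form F0 90 90 A3 at offsets 7–10.
U+03A2 → 2-byte form CE A2 at offsets 11–12.
U+132BB → 4-byte form F0 93 8A BB at offsets 13–16.
Offset 15 falls in char 5's range; it's byte 3 of F0 93 8A BB = 0x8A.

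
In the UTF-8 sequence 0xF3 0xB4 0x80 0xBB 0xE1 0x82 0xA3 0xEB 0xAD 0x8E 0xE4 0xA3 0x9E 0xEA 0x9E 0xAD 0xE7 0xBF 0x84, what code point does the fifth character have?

U+A7AD

Offset 0: leading byte 0xF3 = 11110011 → 4-byte char #1 = F3 B4 80 BB.
Offset 4: leading byte 0xE1 = 11100001 → 3-byte char #2 = E1 82 A3.
Offset 7: leading byte 0xEB = 11101011 → 3-byte char #3 = EB AD 8E.
Offset 10: leading byte 0xE4 = 11100100 → 3-byte char #4 = E4 A3 9E.
Offset 13: leading byte 0xEA = 11101010 → 3-byte char #5 = EA 9E AD.
Leading byte 0xEA = 11101010 matches 1110xxxx → 3-byte sequence.
Byte 1: 0xEA = 11101010, payload 1010 (4 bits).
Byte 2: 0x9E = 10011110 (10xxxxxx ✓), payload 011110.
Byte 3: 0xAD = 10101101 (10xxxxxx ✓), payload 101101.
Concatenate: 1010011110101101 = 0xA7AD (16 bits → U+A7AD).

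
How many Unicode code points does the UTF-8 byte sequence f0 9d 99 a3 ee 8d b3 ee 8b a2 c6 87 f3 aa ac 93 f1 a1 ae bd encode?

6

Byte at offset 0: 0xF0 = 11110000 → 4-byte char (#1). Advance 4.
Byte at offset 4: 0xEE = 11101110 → 3-byte char (#2). Advance 3.
Byte at offset 7: 0xEE = 11101110 → 3-byte char (#3). Advance 3.
Byte at offset 10: 0xC6 = 11000110 → 2-byte char (#4). Advance 2.
Byte at offset 12: 0xF3 = 11110011 → 4-byte char (#5). Advance 4.
Byte at offset 16: 0xF1 = 11110001 → 4-byte char (#6). Advance 4.
Reached end at offset 20 after 6 code points.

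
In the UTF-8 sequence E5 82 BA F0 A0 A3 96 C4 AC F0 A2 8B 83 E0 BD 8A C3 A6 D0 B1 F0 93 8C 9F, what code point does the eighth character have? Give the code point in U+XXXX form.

U+1331F

Offset 0: leading byte 0xE5 = 11100101 → 3-byte char #1 = E5 82 BA.
Offset 3: leading byte 0xF0 = 11110000 → 4-byte char #2 = F0 A0 A3 96.
Offset 7: leading byte 0xC4 = 11000100 → 2-byte char #3 = C4 AC.
Offset 9: leading byte 0xF0 = 11110000 → 4-byte char #4 = F0 A2 8B 83.
Offset 13: leading byte 0xE0 = 11100000 → 3-byte char #5 = E0 BD 8A.
Offset 16: leading byte 0xC3 = 11000011 → 2-byte char #6 = C3 A6.
Offset 18: leading byte 0xD0 = 11010000 → 2-byte char #7 = D0 B1.
Offset 20: leading byte 0xF0 = 11110000 → 4-byte char #8 = F0 93 8C 9F.
Leading byte 0xF0 = 11110000 matches 11110xxx → 4-byte sequence.
Byte 1: 0xF0 = 11110000, payload 000 (3 bits).
Byte 2: 0x93 = 10010011 (10xxxxxx ✓), payload 010011.
Byte 3: 0x8C = 10001100 (10xxxxxx ✓), payload 001100.
Byte 4: 0x9F = 10011111 (10xxxxxx ✓), payload 011111.
Concatenate: 000010011001100011111 = 0x1331F (21 bits → U+1331F).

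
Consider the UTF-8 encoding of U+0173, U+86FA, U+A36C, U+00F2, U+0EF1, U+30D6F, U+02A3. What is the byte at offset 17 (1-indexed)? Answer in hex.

1-indexed offset 17 is 0-indexed offset 16.
U+0173 → 2-byte form C5 B3 at offsets 0–1.
U+86FA → 3-byte form E8 9B BA at offsets 2–4.
U+A36C → 3-byte form EA 8D AC at offsets 5–7.
U+00F2 → 2-byte form C3 B2 at offsets 8–9.
U+0EF1 → 3-byte form E0 BB B1 at offsets 10–12.
U+30D6F → 4-byte form F0 B0 B5 AF at offsets 13–16.
Offset 16 falls in char 6's range; it's byte 4 of F0 B0 B5 AF = 0xAF.

0xAF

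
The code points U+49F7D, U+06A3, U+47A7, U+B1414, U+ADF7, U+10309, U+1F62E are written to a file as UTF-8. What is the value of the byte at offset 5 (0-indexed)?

U+49F7D → 4-byte form F1 89 BD BD at offsets 0–3.
U+06A3 → 2-byte form DA A3 at offsets 4–5.
Offset 5 falls in char 2's range; it's byte 2 of DA A3 = 0xA3.

0xA3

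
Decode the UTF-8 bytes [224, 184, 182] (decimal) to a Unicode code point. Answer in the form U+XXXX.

U+0E36

Leading byte 0xE0 = 11100000 matches 1110xxxx → 3-byte sequence.
Byte 1: 0xE0 = 11100000, payload 0000 (4 bits).
Byte 2: 0xB8 = 10111000 (10xxxxxx ✓), payload 111000.
Byte 3: 0xB6 = 10110110 (10xxxxxx ✓), payload 110110.
Concatenate: 0000111000110110 = 0xE36 (16 bits → U+0E36).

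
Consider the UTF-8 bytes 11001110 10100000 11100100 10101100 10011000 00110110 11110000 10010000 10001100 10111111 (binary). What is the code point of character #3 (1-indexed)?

Offset 0: leading byte 0xCE = 11001110 → 2-byte char #1 = CE A0.
Offset 2: leading byte 0xE4 = 11100100 → 3-byte char #2 = E4 AC 98.
Offset 5: leading byte 0x36 = 00110110 → 1-byte char #3 = 36.
Leading byte 0x36 = 00110110 matches 0xxxxxxx → 1-byte sequence.
Byte 1: 0x36 = 00110110, payload 0110110 (7 bits).
Concatenate: 0110110 = 0x36 (7 bits → U+0036).

U+0036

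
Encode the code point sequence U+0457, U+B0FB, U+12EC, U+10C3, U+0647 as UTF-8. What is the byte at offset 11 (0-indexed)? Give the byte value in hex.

0xD9

U+0457 → 2-byte form D1 97 at offsets 0–1.
U+B0FB → 3-byte form EB 83 BB at offsets 2–4.
U+12EC → 3-byte form E1 8B AC at offsets 5–7.
U+10C3 → 3-byte form E1 83 83 at offsets 8–10.
U+0647 → 2-byte form D9 87 at offsets 11–12.
Offset 11 falls in char 5's range; it's byte 1 of D9 87 = 0xD9.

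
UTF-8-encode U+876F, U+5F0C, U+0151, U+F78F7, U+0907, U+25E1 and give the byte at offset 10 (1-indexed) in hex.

0xB7

1-indexed offset 10 is 0-indexed offset 9.
U+876F → 3-byte form E8 9D AF at offsets 0–2.
U+5F0C → 3-byte form E5 BC 8C at offsets 3–5.
U+0151 → 2-byte form C5 91 at offsets 6–7.
U+F78F7 → 4-byte form F3 B7 A3 B7 at offsets 8–11.
Offset 9 falls in char 4's range; it's byte 2 of F3 B7 A3 B7 = 0xB7.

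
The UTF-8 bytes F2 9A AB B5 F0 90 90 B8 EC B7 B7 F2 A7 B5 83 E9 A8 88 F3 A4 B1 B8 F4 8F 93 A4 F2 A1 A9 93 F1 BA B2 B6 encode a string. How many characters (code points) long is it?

9

Byte at offset 0: 0xF2 = 11110010 → 4-byte char (#1). Advance 4.
Byte at offset 4: 0xF0 = 11110000 → 4-byte char (#2). Advance 4.
Byte at offset 8: 0xEC = 11101100 → 3-byte char (#3). Advance 3.
Byte at offset 11: 0xF2 = 11110010 → 4-byte char (#4). Advance 4.
Byte at offset 15: 0xE9 = 11101001 → 3-byte char (#5). Advance 3.
Byte at offset 18: 0xF3 = 11110011 → 4-byte char (#6). Advance 4.
Byte at offset 22: 0xF4 = 11110100 → 4-byte char (#7). Advance 4.
Byte at offset 26: 0xF2 = 11110010 → 4-byte char (#8). Advance 4.
Byte at offset 30: 0xF1 = 11110001 → 4-byte char (#9). Advance 4.
Reached end at offset 34 after 9 code points.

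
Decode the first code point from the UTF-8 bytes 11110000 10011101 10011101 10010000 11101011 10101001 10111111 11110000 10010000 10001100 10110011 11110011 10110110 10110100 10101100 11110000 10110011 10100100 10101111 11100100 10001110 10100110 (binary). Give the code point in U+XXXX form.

Offset 0: leading byte 0xF0 = 11110000 → 4-byte char #1 = F0 9D 9D 90.
Leading byte 0xF0 = 11110000 matches 11110xxx → 4-byte sequence.
Byte 1: 0xF0 = 11110000, payload 000 (3 bits).
Byte 2: 0x9D = 10011101 (10xxxxxx ✓), payload 011101.
Byte 3: 0x9D = 10011101 (10xxxxxx ✓), payload 011101.
Byte 4: 0x90 = 10010000 (10xxxxxx ✓), payload 010000.
Concatenate: 000011101011101010000 = 0x1D750 (21 bits → U+1D750).

U+1D750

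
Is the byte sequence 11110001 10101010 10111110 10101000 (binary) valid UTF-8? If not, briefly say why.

Leading byte 0xF1 = 11110001 → 4-byte form.
Continuation bytes 0xAA=10101010, 0xBE=10111110, 0xA8=10101000 all match 10xxxxxx.
Decoded value 0x6AFA8 is ≥ 0x10000 (shortest form) and not a surrogate.

valid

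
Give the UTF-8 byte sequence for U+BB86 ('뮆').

EB AE 86

U+BB86 = 0xBB86 = 48006 decimal. In range U+0800–U+FFFF → 3-byte form: 1110xxxx 10xxxxxx 10xxxxxx.
Binary (16 bits): 1011101110000110.
Split 4+6+6: 1011 | 101110 | 000110.
Byte 1: 11101011 = 0xEB.
Byte 2: 10101110 = 0xAE.
Byte 3: 10000110 = 0x86.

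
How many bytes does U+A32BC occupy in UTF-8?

4

U+A32BC = 0xA32BC. UTF-8 uses 1 byte below 0x80, 2 below 0x800, 3 below 0x10000, 4 up to 0x10FFFF. 0xA32BC is in U+10000–U+10FFFF → 4 bytes.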